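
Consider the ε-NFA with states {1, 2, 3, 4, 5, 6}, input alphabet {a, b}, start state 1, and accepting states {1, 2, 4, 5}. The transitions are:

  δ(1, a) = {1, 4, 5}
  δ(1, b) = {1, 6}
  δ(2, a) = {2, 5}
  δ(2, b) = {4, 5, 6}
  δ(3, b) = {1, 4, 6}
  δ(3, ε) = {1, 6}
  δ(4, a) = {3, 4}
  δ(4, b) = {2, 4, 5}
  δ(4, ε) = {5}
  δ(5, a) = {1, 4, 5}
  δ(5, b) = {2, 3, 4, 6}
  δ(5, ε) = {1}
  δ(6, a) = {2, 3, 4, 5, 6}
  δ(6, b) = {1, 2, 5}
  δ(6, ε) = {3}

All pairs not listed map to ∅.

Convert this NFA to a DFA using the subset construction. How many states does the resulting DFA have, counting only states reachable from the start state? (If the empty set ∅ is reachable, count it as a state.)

5

Start state of the DFA: {1} (ε-closure of the NFA start).
{1} --a--> {1, 4, 5}  [new]
{1} --b--> {1, 3, 6}  [new]
{1, 4, 5} --a--> {1, 3, 4, 5, 6}  [new]
{1, 4, 5} --b--> {1, 2, 3, 4, 5, 6}  [new]
{1, 3, 6} --a--> {1, 2, 3, 4, 5, 6}  [seen]
{1, 3, 6} --b--> {1, 2, 3, 4, 5, 6}  [seen]
{1, 3, 4, 5, 6} --a--> {1, 2, 3, 4, 5, 6}  [seen]
{1, 3, 4, 5, 6} --b--> {1, 2, 3, 4, 5, 6}  [seen]
{1, 2, 3, 4, 5, 6} --a--> {1, 2, 3, 4, 5, 6}  [seen]
{1, 2, 3, 4, 5, 6} --b--> {1, 2, 3, 4, 5, 6}  [seen]
Reachable DFA states: {1}, {1, 4, 5}, {1, 3, 6}, {1, 3, 4, 5, 6}, {1, 2, 3, 4, 5, 6}.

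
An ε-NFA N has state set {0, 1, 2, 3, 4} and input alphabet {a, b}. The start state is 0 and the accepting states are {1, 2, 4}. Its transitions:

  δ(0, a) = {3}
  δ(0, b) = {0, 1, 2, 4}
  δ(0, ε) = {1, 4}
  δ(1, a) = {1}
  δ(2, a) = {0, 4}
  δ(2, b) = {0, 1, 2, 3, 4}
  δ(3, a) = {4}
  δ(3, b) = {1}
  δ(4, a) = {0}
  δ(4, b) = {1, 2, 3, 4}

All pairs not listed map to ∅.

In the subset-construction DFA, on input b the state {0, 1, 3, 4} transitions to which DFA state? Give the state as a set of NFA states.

{0, 1, 2, 3, 4}

δ(0,b) = {0, 1, 2, 4}; δ(1,b) = ∅; δ(3,b) = {1}; δ(4,b) = {1, 2, 3, 4}.
Union: {0, 1, 2, 3, 4}.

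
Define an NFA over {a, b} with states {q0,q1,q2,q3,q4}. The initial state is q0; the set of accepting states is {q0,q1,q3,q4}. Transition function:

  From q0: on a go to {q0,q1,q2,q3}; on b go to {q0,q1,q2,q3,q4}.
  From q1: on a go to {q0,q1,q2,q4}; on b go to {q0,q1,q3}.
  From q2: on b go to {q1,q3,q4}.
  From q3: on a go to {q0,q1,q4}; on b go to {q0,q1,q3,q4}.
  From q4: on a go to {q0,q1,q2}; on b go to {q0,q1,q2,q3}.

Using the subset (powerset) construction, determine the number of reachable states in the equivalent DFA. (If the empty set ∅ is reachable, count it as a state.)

Start state of the DFA: {q0}.
{q0} --a--> {q0,q1,q2,q3}  [new]
{q0} --b--> {q0,q1,q2,q3,q4}  [new]
{q0,q1,q2,q3} --a--> {q0,q1,q2,q3,q4}  [seen]
{q0,q1,q2,q3} --b--> {q0,q1,q2,q3,q4}  [seen]
{q0,q1,q2,q3,q4} --a--> {q0,q1,q2,q3,q4}  [seen]
{q0,q1,q2,q3,q4} --b--> {q0,q1,q2,q3,q4}  [seen]
Reachable DFA states: {q0}, {q0,q1,q2,q3}, {q0,q1,q2,q3,q4}.

3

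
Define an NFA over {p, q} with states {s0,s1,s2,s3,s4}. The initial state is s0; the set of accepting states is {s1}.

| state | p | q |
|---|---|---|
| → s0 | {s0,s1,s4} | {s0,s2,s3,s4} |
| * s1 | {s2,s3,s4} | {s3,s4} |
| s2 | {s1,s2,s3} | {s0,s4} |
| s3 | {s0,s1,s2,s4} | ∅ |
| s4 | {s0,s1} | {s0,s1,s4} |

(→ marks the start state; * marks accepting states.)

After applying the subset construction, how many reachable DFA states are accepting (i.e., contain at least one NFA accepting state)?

2

Start state of the DFA: {s0}.
{s0} --p--> {s0,s1,s4}  [new]
{s0} --q--> {s0,s2,s3,s4}  [new]
{s0,s1,s4} --p--> {s0,s1,s2,s3,s4}  [new]
{s0,s1,s4} --q--> {s0,s1,s2,s3,s4}  [seen]
{s0,s2,s3,s4} --p--> {s0,s1,s2,s3,s4}  [seen]
{s0,s2,s3,s4} --q--> {s0,s1,s2,s3,s4}  [seen]
{s0,s1,s2,s3,s4} --p--> {s0,s1,s2,s3,s4}  [seen]
{s0,s1,s2,s3,s4} --q--> {s0,s1,s2,s3,s4}  [seen]
Reachable DFA states: {s0}, {s0,s1,s4}, {s0,s2,s3,s4}, {s0,s1,s2,s3,s4}.
Accepting DFA states (contain an NFA accepting state): {s0,s1,s4}, {s0,s1,s2,s3,s4}.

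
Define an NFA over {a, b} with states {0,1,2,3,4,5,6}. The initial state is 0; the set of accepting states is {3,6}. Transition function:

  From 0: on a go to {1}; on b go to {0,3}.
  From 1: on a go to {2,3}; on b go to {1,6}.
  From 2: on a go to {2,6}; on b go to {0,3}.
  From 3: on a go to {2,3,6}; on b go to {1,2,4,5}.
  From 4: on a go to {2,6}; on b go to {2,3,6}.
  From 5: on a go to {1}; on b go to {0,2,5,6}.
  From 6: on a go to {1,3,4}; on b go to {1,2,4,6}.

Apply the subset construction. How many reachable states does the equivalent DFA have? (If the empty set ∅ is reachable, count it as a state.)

13

Start state of the DFA: {0}.
{0} --a--> {1}  [new]
{0} --b--> {0,3}  [new]
{1} --a--> {2,3}  [new]
{1} --b--> {1,6}  [new]
{0,3} --a--> {1,2,3,6}  [new]
{0,3} --b--> {0,1,2,3,4,5}  [new]
{2,3} --a--> {2,3,6}  [new]
{2,3} --b--> {0,1,2,3,4,5}  [seen]
{1,6} --a--> {1,2,3,4}  [new]
{1,6} --b--> {1,2,4,6}  [new]
{1,2,3,6} --a--> {1,2,3,4,6}  [new]
{1,2,3,6} --b--> {0,1,2,3,4,5,6}  [new]
{0,1,2,3,4,5} --a--> {1,2,3,6}  [seen]
{0,1,2,3,4,5} --b--> {0,1,2,3,4,5,6}  [seen]
{2,3,6} --a--> {1,2,3,4,6}  [seen]
{2,3,6} --b--> {0,1,2,3,4,5,6}  [seen]
{1,2,3,4} --a--> {2,3,6}  [seen]
{1,2,3,4} --b--> {0,1,2,3,4,5,6}  [seen]
{1,2,4,6} --a--> {1,2,3,4,6}  [seen]
{1,2,4,6} --b--> {0,1,2,3,4,6}  [new]
{1,2,3,4,6} --a--> {1,2,3,4,6}  [seen]
{1,2,3,4,6} --b--> {0,1,2,3,4,5,6}  [seen]
{0,1,2,3,4,5,6} --a--> {1,2,3,4,6}  [seen]
{0,1,2,3,4,5,6} --b--> {0,1,2,3,4,5,6}  [seen]
{0,1,2,3,4,6} --a--> {1,2,3,4,6}  [seen]
{0,1,2,3,4,6} --b--> {0,1,2,3,4,5,6}  [seen]
Reachable DFA states: {0}, {1}, {0,3}, {2,3}, {1,6}, {1,2,3,6}, {0,1,2,3,4,5}, {2,3,6}, {1,2,3,4}, {1,2,4,6}, {1,2,3,4,6}, {0,1,2,3,4,5,6}, {0,1,2,3,4,6}.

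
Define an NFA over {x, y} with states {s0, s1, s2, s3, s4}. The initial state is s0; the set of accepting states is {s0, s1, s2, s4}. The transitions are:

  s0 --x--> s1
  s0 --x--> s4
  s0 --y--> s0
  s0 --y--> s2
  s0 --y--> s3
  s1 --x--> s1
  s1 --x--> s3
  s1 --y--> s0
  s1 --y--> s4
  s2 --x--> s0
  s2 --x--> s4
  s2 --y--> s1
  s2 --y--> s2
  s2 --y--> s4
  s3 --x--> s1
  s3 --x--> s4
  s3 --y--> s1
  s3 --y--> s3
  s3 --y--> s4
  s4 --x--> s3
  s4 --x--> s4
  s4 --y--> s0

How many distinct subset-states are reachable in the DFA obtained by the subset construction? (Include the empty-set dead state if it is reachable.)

Start state of the DFA: {s0}.
{s0} --x--> {s1, s4}  [new]
{s0} --y--> {s0, s2, s3}  [new]
{s1, s4} --x--> {s1, s3, s4}  [new]
{s1, s4} --y--> {s0, s4}  [new]
{s0, s2, s3} --x--> {s0, s1, s4}  [new]
{s0, s2, s3} --y--> {s0, s1, s2, s3, s4}  [new]
{s1, s3, s4} --x--> {s1, s3, s4}  [seen]
{s1, s3, s4} --y--> {s0, s1, s3, s4}  [new]
{s0, s4} --x--> {s1, s3, s4}  [seen]
{s0, s4} --y--> {s0, s2, s3}  [seen]
{s0, s1, s4} --x--> {s1, s3, s4}  [seen]
{s0, s1, s4} --y--> {s0, s2, s3, s4}  [new]
{s0, s1, s2, s3, s4} --x--> {s0, s1, s3, s4}  [seen]
{s0, s1, s2, s3, s4} --y--> {s0, s1, s2, s3, s4}  [seen]
{s0, s1, s3, s4} --x--> {s1, s3, s4}  [seen]
{s0, s1, s3, s4} --y--> {s0, s1, s2, s3, s4}  [seen]
{s0, s2, s3, s4} --x--> {s0, s1, s3, s4}  [seen]
{s0, s2, s3, s4} --y--> {s0, s1, s2, s3, s4}  [seen]
Reachable DFA states: {s0}, {s1, s4}, {s0, s2, s3}, {s1, s3, s4}, {s0, s4}, {s0, s1, s4}, {s0, s1, s2, s3, s4}, {s0, s1, s3, s4}, {s0, s2, s3, s4}.

9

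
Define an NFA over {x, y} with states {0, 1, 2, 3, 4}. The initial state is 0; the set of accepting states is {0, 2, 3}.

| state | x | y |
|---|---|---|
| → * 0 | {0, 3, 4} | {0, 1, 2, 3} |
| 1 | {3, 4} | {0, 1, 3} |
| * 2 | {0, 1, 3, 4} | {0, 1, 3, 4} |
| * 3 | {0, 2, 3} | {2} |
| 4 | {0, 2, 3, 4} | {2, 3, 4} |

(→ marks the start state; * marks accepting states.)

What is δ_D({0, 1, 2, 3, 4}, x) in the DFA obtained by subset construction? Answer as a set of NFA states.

{0, 1, 2, 3, 4}

δ(0,x) = {0, 3, 4}; δ(1,x) = {3, 4}; δ(2,x) = {0, 1, 3, 4}; δ(3,x) = {0, 2, 3}; δ(4,x) = {0, 2, 3, 4}.
Union: {0, 1, 2, 3, 4}.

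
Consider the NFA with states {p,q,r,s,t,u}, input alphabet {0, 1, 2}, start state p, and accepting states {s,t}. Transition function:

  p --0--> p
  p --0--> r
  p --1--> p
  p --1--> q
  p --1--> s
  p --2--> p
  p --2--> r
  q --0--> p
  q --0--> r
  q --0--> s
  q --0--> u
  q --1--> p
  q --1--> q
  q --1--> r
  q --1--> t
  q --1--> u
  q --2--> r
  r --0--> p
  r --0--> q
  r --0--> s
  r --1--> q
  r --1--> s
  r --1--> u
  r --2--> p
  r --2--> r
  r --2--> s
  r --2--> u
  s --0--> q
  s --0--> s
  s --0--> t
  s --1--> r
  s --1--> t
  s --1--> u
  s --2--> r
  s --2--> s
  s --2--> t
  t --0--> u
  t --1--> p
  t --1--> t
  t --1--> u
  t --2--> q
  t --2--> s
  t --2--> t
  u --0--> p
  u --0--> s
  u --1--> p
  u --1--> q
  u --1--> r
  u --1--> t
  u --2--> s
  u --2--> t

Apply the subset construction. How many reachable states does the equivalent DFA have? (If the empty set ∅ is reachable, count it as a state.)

Start state of the DFA: {p}.
{p} --0--> {p,r}  [new]
{p} --1--> {p,q,s}  [new]
{p} --2--> {p,r}  [seen]
{p,r} --0--> {p,q,r,s}  [new]
{p,r} --1--> {p,q,s,u}  [new]
{p,r} --2--> {p,r,s,u}  [new]
{p,q,s} --0--> {p,q,r,s,t,u}  [new]
{p,q,s} --1--> {p,q,r,s,t,u}  [seen]
{p,q,s} --2--> {p,r,s,t}  [new]
{p,q,r,s} --0--> {p,q,r,s,t,u}  [seen]
{p,q,r,s} --1--> {p,q,r,s,t,u}  [seen]
{p,q,r,s} --2--> {p,r,s,t,u}  [new]
{p,q,s,u} --0--> {p,q,r,s,t,u}  [seen]
{p,q,s,u} --1--> {p,q,r,s,t,u}  [seen]
{p,q,s,u} --2--> {p,r,s,t}  [seen]
{p,r,s,u} --0--> {p,q,r,s,t}  [new]
{p,r,s,u} --1--> {p,q,r,s,t,u}  [seen]
{p,r,s,u} --2--> {p,r,s,t,u}  [seen]
{p,q,r,s,t,u} --0--> {p,q,r,s,t,u}  [seen]
{p,q,r,s,t,u} --1--> {p,q,r,s,t,u}  [seen]
{p,q,r,s,t,u} --2--> {p,q,r,s,t,u}  [seen]
{p,r,s,t} --0--> {p,q,r,s,t,u}  [seen]
{p,r,s,t} --1--> {p,q,r,s,t,u}  [seen]
{p,r,s,t} --2--> {p,q,r,s,t,u}  [seen]
{p,r,s,t,u} --0--> {p,q,r,s,t,u}  [seen]
{p,r,s,t,u} --1--> {p,q,r,s,t,u}  [seen]
{p,r,s,t,u} --2--> {p,q,r,s,t,u}  [seen]
{p,q,r,s,t} --0--> {p,q,r,s,t,u}  [seen]
{p,q,r,s,t} --1--> {p,q,r,s,t,u}  [seen]
{p,q,r,s,t} --2--> {p,q,r,s,t,u}  [seen]
Reachable DFA states: {p}, {p,r}, {p,q,s}, {p,q,r,s}, {p,q,s,u}, {p,r,s,u}, {p,q,r,s,t,u}, {p,r,s,t}, {p,r,s,t,u}, {p,q,r,s,t}.

10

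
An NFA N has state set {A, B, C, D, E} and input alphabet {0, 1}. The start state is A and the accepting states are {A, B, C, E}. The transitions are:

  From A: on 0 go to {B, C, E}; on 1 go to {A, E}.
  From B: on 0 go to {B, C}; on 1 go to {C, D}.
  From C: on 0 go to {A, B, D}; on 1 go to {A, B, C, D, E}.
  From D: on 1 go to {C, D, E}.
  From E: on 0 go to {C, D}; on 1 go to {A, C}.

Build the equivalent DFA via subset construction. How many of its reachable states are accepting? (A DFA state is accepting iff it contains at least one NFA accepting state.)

7

Start state of the DFA: {A}.
{A} --0--> {B, C, E}  [new]
{A} --1--> {A, E}  [new]
{B, C, E} --0--> {A, B, C, D}  [new]
{B, C, E} --1--> {A, B, C, D, E}  [new]
{A, E} --0--> {B, C, D, E}  [new]
{A, E} --1--> {A, C, E}  [new]
{A, B, C, D} --0--> {A, B, C, D, E}  [seen]
{A, B, C, D} --1--> {A, B, C, D, E}  [seen]
{A, B, C, D, E} --0--> {A, B, C, D, E}  [seen]
{A, B, C, D, E} --1--> {A, B, C, D, E}  [seen]
{B, C, D, E} --0--> {A, B, C, D}  [seen]
{B, C, D, E} --1--> {A, B, C, D, E}  [seen]
{A, C, E} --0--> {A, B, C, D, E}  [seen]
{A, C, E} --1--> {A, B, C, D, E}  [seen]
Reachable DFA states: {A}, {B, C, E}, {A, E}, {A, B, C, D}, {A, B, C, D, E}, {B, C, D, E}, {A, C, E}.
Accepting DFA states (contain an NFA accepting state): {A}, {B, C, E}, {A, E}, {A, B, C, D}, {A, B, C, D, E}, {B, C, D, E}, {A, C, E}.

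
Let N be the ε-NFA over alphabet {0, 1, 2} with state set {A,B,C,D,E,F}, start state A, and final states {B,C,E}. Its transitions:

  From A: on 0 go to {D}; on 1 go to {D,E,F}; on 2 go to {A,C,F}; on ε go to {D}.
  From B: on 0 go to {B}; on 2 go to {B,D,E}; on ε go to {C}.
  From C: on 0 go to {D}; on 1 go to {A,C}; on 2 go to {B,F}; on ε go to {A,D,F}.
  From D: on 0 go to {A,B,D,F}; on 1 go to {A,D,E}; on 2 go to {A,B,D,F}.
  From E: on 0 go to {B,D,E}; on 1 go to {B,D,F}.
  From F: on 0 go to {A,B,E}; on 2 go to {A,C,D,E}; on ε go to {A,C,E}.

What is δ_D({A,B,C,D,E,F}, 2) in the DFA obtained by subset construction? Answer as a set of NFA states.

δ(A,2) = {A,C,F}; δ(B,2) = {B,D,E}; δ(C,2) = {B,F}; δ(D,2) = {A,B,D,F}; δ(E,2) = ∅; δ(F,2) = {A,C,D,E}.
Union: {A,B,C,D,E,F}.

{A,B,C,D,E,F}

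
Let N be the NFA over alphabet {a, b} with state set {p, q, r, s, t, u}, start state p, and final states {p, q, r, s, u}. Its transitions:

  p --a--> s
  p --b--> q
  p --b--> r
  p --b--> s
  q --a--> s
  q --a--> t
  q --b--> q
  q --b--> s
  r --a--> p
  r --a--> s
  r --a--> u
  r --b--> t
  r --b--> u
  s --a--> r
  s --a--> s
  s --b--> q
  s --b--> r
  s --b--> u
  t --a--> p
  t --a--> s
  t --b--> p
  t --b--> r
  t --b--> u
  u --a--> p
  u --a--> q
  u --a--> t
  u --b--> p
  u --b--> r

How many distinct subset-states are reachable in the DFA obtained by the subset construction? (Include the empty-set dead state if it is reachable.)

13

Start state of the DFA: {p}.
{p} --a--> {s}  [new]
{p} --b--> {q, r, s}  [new]
{s} --a--> {r, s}  [new]
{s} --b--> {q, r, u}  [new]
{q, r, s} --a--> {p, r, s, t, u}  [new]
{q, r, s} --b--> {q, r, s, t, u}  [new]
{r, s} --a--> {p, r, s, u}  [new]
{r, s} --b--> {q, r, t, u}  [new]
{q, r, u} --a--> {p, q, s, t, u}  [new]
{q, r, u} --b--> {p, q, r, s, t, u}  [new]
{p, r, s, t, u} --a--> {p, q, r, s, t, u}  [seen]
{p, r, s, t, u} --b--> {p, q, r, s, t, u}  [seen]
{q, r, s, t, u} --a--> {p, q, r, s, t, u}  [seen]
{q, r, s, t, u} --b--> {p, q, r, s, t, u}  [seen]
{p, r, s, u} --a--> {p, q, r, s, t, u}  [seen]
{p, r, s, u} --b--> {p, q, r, s, t, u}  [seen]
{q, r, t, u} --a--> {p, q, s, t, u}  [seen]
{q, r, t, u} --b--> {p, q, r, s, t, u}  [seen]
{p, q, s, t, u} --a--> {p, q, r, s, t}  [new]
{p, q, s, t, u} --b--> {p, q, r, s, u}  [new]
{p, q, r, s, t, u} --a--> {p, q, r, s, t, u}  [seen]
{p, q, r, s, t, u} --b--> {p, q, r, s, t, u}  [seen]
{p, q, r, s, t} --a--> {p, r, s, t, u}  [seen]
{p, q, r, s, t} --b--> {p, q, r, s, t, u}  [seen]
{p, q, r, s, u} --a--> {p, q, r, s, t, u}  [seen]
{p, q, r, s, u} --b--> {p, q, r, s, t, u}  [seen]
Reachable DFA states: {p}, {s}, {q, r, s}, {r, s}, {q, r, u}, {p, r, s, t, u}, {q, r, s, t, u}, {p, r, s, u}, {q, r, t, u}, {p, q, s, t, u}, {p, q, r, s, t, u}, {p, q, r, s, t}, {p, q, r, s, u}.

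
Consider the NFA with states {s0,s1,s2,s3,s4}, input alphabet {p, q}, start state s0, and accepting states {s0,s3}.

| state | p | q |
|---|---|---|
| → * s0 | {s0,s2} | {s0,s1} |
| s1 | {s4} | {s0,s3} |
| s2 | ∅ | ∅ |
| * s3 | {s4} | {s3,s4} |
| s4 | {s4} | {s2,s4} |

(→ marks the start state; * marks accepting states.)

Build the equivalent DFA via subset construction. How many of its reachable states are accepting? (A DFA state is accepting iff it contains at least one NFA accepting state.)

Start state of the DFA: {s0}.
{s0} --p--> {s0,s2}  [new]
{s0} --q--> {s0,s1}  [new]
{s0,s2} --p--> {s0,s2}  [seen]
{s0,s2} --q--> {s0,s1}  [seen]
{s0,s1} --p--> {s0,s2,s4}  [new]
{s0,s1} --q--> {s0,s1,s3}  [new]
{s0,s2,s4} --p--> {s0,s2,s4}  [seen]
{s0,s2,s4} --q--> {s0,s1,s2,s4}  [new]
{s0,s1,s3} --p--> {s0,s2,s4}  [seen]
{s0,s1,s3} --q--> {s0,s1,s3,s4}  [new]
{s0,s1,s2,s4} --p--> {s0,s2,s4}  [seen]
{s0,s1,s2,s4} --q--> {s0,s1,s2,s3,s4}  [new]
{s0,s1,s3,s4} --p--> {s0,s2,s4}  [seen]
{s0,s1,s3,s4} --q--> {s0,s1,s2,s3,s4}  [seen]
{s0,s1,s2,s3,s4} --p--> {s0,s2,s4}  [seen]
{s0,s1,s2,s3,s4} --q--> {s0,s1,s2,s3,s4}  [seen]
Reachable DFA states: {s0}, {s0,s2}, {s0,s1}, {s0,s2,s4}, {s0,s1,s3}, {s0,s1,s2,s4}, {s0,s1,s3,s4}, {s0,s1,s2,s3,s4}.
Accepting DFA states (contain an NFA accepting state): {s0}, {s0,s2}, {s0,s1}, {s0,s2,s4}, {s0,s1,s3}, {s0,s1,s2,s4}, {s0,s1,s3,s4}, {s0,s1,s2,s3,s4}.

8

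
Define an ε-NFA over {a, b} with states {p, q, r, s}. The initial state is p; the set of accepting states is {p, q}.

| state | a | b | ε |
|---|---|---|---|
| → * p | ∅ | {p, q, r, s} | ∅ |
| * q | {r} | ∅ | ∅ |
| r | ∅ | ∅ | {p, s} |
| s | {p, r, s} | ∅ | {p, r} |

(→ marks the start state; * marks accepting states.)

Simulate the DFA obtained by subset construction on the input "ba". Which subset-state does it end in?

{p, r, s}

Start: {p}.
δ(p,b) = {p, q, r, s}.
Union: {p, q, r, s}.
After b: {p, q, r, s}.
δ(p,a) = ∅; δ(q,a) = {r}; δ(r,a) = ∅; δ(s,a) = {p, r, s}.
Union: {p, r, s}.
After a: {p, r, s}.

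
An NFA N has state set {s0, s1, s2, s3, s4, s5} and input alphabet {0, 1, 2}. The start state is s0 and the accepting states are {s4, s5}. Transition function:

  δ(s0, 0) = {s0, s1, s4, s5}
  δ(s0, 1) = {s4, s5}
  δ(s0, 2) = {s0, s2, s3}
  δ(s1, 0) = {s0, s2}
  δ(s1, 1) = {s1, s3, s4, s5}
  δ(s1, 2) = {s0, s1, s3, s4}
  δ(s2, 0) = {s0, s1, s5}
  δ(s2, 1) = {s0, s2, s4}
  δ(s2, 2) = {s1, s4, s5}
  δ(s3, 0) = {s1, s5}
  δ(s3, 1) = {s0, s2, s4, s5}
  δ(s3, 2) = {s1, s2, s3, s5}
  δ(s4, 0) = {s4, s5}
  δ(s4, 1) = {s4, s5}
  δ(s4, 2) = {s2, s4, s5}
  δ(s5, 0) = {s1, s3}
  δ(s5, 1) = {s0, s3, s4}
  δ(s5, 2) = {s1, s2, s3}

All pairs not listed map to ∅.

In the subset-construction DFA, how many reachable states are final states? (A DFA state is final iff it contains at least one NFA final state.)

Start state of the DFA: {s0}.
{s0} --0--> {s0, s1, s4, s5}  [new]
{s0} --1--> {s4, s5}  [new]
{s0} --2--> {s0, s2, s3}  [new]
{s0, s1, s4, s5} --0--> {s0, s1, s2, s3, s4, s5}  [new]
{s0, s1, s4, s5} --1--> {s0, s1, s3, s4, s5}  [new]
{s0, s1, s4, s5} --2--> {s0, s1, s2, s3, s4, s5}  [seen]
{s4, s5} --0--> {s1, s3, s4, s5}  [new]
{s4, s5} --1--> {s0, s3, s4, s5}  [new]
{s4, s5} --2--> {s1, s2, s3, s4, s5}  [new]
{s0, s2, s3} --0--> {s0, s1, s4, s5}  [seen]
{s0, s2, s3} --1--> {s0, s2, s4, s5}  [new]
{s0, s2, s3} --2--> {s0, s1, s2, s3, s4, s5}  [seen]
{s0, s1, s2, s3, s4, s5} --0--> {s0, s1, s2, s3, s4, s5}  [seen]
{s0, s1, s2, s3, s4, s5} --1--> {s0, s1, s2, s3, s4, s5}  [seen]
{s0, s1, s2, s3, s4, s5} --2--> {s0, s1, s2, s3, s4, s5}  [seen]
{s0, s1, s3, s4, s5} --0--> {s0, s1, s2, s3, s4, s5}  [seen]
{s0, s1, s3, s4, s5} --1--> {s0, s1, s2, s3, s4, s5}  [seen]
{s0, s1, s3, s4, s5} --2--> {s0, s1, s2, s3, s4, s5}  [seen]
{s1, s3, s4, s5} --0--> {s0, s1, s2, s3, s4, s5}  [seen]
{s1, s3, s4, s5} --1--> {s0, s1, s2, s3, s4, s5}  [seen]
{s1, s3, s4, s5} --2--> {s0, s1, s2, s3, s4, s5}  [seen]
{s0, s3, s4, s5} --0--> {s0, s1, s3, s4, s5}  [seen]
{s0, s3, s4, s5} --1--> {s0, s2, s3, s4, s5}  [new]
{s0, s3, s4, s5} --2--> {s0, s1, s2, s3, s4, s5}  [seen]
{s1, s2, s3, s4, s5} --0--> {s0, s1, s2, s3, s4, s5}  [seen]
{s1, s2, s3, s4, s5} --1--> {s0, s1, s2, s3, s4, s5}  [seen]
{s1, s2, s3, s4, s5} --2--> {s0, s1, s2, s3, s4, s5}  [seen]
{s0, s2, s4, s5} --0--> {s0, s1, s3, s4, s5}  [seen]
{s0, s2, s4, s5} --1--> {s0, s2, s3, s4, s5}  [seen]
{s0, s2, s4, s5} --2--> {s0, s1, s2, s3, s4, s5}  [seen]
{s0, s2, s3, s4, s5} --0--> {s0, s1, s3, s4, s5}  [seen]
{s0, s2, s3, s4, s5} --1--> {s0, s2, s3, s4, s5}  [seen]
{s0, s2, s3, s4, s5} --2--> {s0, s1, s2, s3, s4, s5}  [seen]
Reachable DFA states: {s0}, {s0, s1, s4, s5}, {s4, s5}, {s0, s2, s3}, {s0, s1, s2, s3, s4, s5}, {s0, s1, s3, s4, s5}, {s1, s3, s4, s5}, {s0, s3, s4, s5}, {s1, s2, s3, s4, s5}, {s0, s2, s4, s5}, {s0, s2, s3, s4, s5}.
Accepting DFA states (contain an NFA accepting state): {s0, s1, s4, s5}, {s4, s5}, {s0, s1, s2, s3, s4, s5}, {s0, s1, s3, s4, s5}, {s1, s3, s4, s5}, {s0, s3, s4, s5}, {s1, s2, s3, s4, s5}, {s0, s2, s4, s5}, {s0, s2, s3, s4, s5}.

9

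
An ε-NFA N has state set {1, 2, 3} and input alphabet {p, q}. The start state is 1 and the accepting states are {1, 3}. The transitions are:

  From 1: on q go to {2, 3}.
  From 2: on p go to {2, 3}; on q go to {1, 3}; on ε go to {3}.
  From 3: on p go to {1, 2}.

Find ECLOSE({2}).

{2, 3}

Begin with {2}.
2 →ε {3}; add 3.
ε-closure = {2, 3}.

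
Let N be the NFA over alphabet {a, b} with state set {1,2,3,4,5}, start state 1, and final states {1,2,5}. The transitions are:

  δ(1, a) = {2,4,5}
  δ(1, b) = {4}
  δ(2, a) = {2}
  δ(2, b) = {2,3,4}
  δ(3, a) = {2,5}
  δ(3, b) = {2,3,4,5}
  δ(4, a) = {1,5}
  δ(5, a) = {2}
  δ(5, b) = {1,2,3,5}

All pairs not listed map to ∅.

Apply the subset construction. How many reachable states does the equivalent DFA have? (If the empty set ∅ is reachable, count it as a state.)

Start state of the DFA: {1}.
{1} --a--> {2,4,5}  [new]
{1} --b--> {4}  [new]
{2,4,5} --a--> {1,2,5}  [new]
{2,4,5} --b--> {1,2,3,4,5}  [new]
{4} --a--> {1,5}  [new]
{4} --b--> ∅  [new]
{1,2,5} --a--> {2,4,5}  [seen]
{1,2,5} --b--> {1,2,3,4,5}  [seen]
{1,2,3,4,5} --a--> {1,2,4,5}  [new]
{1,2,3,4,5} --b--> {1,2,3,4,5}  [seen]
{1,5} --a--> {2,4,5}  [seen]
{1,5} --b--> {1,2,3,4,5}  [seen]
∅ --a--> ∅  [seen]
∅ --b--> ∅  [seen]
{1,2,4,5} --a--> {1,2,4,5}  [seen]
{1,2,4,5} --b--> {1,2,3,4,5}  [seen]
Reachable DFA states: {1}, {2,4,5}, {4}, {1,2,5}, {1,2,3,4,5}, {1,5}, ∅, {1,2,4,5}.

8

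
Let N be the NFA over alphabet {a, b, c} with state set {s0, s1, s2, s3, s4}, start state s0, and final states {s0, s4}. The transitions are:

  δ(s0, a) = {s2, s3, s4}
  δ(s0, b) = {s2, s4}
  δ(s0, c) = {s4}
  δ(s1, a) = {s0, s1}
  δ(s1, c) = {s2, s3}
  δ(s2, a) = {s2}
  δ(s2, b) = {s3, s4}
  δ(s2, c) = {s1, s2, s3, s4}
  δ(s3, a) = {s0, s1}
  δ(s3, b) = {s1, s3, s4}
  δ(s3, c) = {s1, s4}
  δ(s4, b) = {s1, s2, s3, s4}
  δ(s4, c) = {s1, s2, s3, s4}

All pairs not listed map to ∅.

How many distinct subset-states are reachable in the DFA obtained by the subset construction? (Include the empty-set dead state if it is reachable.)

Start state of the DFA: {s0}.
{s0} --a--> {s2, s3, s4}  [new]
{s0} --b--> {s2, s4}  [new]
{s0} --c--> {s4}  [new]
{s2, s3, s4} --a--> {s0, s1, s2}  [new]
{s2, s3, s4} --b--> {s1, s2, s3, s4}  [new]
{s2, s3, s4} --c--> {s1, s2, s3, s4}  [seen]
{s2, s4} --a--> {s2}  [new]
{s2, s4} --b--> {s1, s2, s3, s4}  [seen]
{s2, s4} --c--> {s1, s2, s3, s4}  [seen]
{s4} --a--> ∅  [new]
{s4} --b--> {s1, s2, s3, s4}  [seen]
{s4} --c--> {s1, s2, s3, s4}  [seen]
{s0, s1, s2} --a--> {s0, s1, s2, s3, s4}  [new]
{s0, s1, s2} --b--> {s2, s3, s4}  [seen]
{s0, s1, s2} --c--> {s1, s2, s3, s4}  [seen]
{s1, s2, s3, s4} --a--> {s0, s1, s2}  [seen]
{s1, s2, s3, s4} --b--> {s1, s2, s3, s4}  [seen]
{s1, s2, s3, s4} --c--> {s1, s2, s3, s4}  [seen]
{s2} --a--> {s2}  [seen]
{s2} --b--> {s3, s4}  [new]
{s2} --c--> {s1, s2, s3, s4}  [seen]
∅ --a--> ∅  [seen]
∅ --b--> ∅  [seen]
∅ --c--> ∅  [seen]
{s0, s1, s2, s3, s4} --a--> {s0, s1, s2, s3, s4}  [seen]
{s0, s1, s2, s3, s4} --b--> {s1, s2, s3, s4}  [seen]
{s0, s1, s2, s3, s4} --c--> {s1, s2, s3, s4}  [seen]
{s3, s4} --a--> {s0, s1}  [new]
{s3, s4} --b--> {s1, s2, s3, s4}  [seen]
{s3, s4} --c--> {s1, s2, s3, s4}  [seen]
{s0, s1} --a--> {s0, s1, s2, s3, s4}  [seen]
{s0, s1} --b--> {s2, s4}  [seen]
{s0, s1} --c--> {s2, s3, s4}  [seen]
Reachable DFA states: {s0}, {s2, s3, s4}, {s2, s4}, {s4}, {s0, s1, s2}, {s1, s2, s3, s4}, {s2}, ∅, {s0, s1, s2, s3, s4}, {s3, s4}, {s0, s1}.

11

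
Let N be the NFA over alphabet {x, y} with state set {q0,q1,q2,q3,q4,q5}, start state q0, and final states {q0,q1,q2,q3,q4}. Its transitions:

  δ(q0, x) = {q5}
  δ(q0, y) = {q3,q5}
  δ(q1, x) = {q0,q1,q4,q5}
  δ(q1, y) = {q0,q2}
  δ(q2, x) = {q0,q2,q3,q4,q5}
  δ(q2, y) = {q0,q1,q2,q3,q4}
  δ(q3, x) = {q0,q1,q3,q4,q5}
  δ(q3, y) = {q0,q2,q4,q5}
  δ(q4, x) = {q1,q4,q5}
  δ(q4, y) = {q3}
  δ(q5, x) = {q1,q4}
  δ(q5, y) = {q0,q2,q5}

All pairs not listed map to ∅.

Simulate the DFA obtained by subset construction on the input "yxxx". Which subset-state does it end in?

{q0,q1,q3,q4,q5}

Start: {q0}.
δ(q0,y) = {q3,q5}.
Union: {q3,q5}.
After y: {q3,q5}.
δ(q3,x) = {q0,q1,q3,q4,q5}; δ(q5,x) = {q1,q4}.
Union: {q0,q1,q3,q4,q5}.
After x: {q0,q1,q3,q4,q5}.
δ(q0,x) = {q5}; δ(q1,x) = {q0,q1,q4,q5}; δ(q3,x) = {q0,q1,q3,q4,q5}; δ(q4,x) = {q1,q4,q5}; δ(q5,x) = {q1,q4}.
Union: {q0,q1,q3,q4,q5}.
After x: {q0,q1,q3,q4,q5}.
δ(q0,x) = {q5}; δ(q1,x) = {q0,q1,q4,q5}; δ(q3,x) = {q0,q1,q3,q4,q5}; δ(q4,x) = {q1,q4,q5}; δ(q5,x) = {q1,q4}.
Union: {q0,q1,q3,q4,q5}.
After x: {q0,q1,q3,q4,q5}.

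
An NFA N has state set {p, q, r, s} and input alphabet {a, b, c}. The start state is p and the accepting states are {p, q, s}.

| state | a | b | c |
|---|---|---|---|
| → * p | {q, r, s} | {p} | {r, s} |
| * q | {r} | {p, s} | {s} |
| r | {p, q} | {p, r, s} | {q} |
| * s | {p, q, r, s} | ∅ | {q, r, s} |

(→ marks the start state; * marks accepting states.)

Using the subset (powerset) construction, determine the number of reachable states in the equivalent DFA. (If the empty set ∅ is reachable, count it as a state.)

5

Start state of the DFA: {p}.
{p} --a--> {q, r, s}  [new]
{p} --b--> {p}  [seen]
{p} --c--> {r, s}  [new]
{q, r, s} --a--> {p, q, r, s}  [new]
{q, r, s} --b--> {p, r, s}  [new]
{q, r, s} --c--> {q, r, s}  [seen]
{r, s} --a--> {p, q, r, s}  [seen]
{r, s} --b--> {p, r, s}  [seen]
{r, s} --c--> {q, r, s}  [seen]
{p, q, r, s} --a--> {p, q, r, s}  [seen]
{p, q, r, s} --b--> {p, r, s}  [seen]
{p, q, r, s} --c--> {q, r, s}  [seen]
{p, r, s} --a--> {p, q, r, s}  [seen]
{p, r, s} --b--> {p, r, s}  [seen]
{p, r, s} --c--> {q, r, s}  [seen]
Reachable DFA states: {p}, {q, r, s}, {r, s}, {p, q, r, s}, {p, r, s}.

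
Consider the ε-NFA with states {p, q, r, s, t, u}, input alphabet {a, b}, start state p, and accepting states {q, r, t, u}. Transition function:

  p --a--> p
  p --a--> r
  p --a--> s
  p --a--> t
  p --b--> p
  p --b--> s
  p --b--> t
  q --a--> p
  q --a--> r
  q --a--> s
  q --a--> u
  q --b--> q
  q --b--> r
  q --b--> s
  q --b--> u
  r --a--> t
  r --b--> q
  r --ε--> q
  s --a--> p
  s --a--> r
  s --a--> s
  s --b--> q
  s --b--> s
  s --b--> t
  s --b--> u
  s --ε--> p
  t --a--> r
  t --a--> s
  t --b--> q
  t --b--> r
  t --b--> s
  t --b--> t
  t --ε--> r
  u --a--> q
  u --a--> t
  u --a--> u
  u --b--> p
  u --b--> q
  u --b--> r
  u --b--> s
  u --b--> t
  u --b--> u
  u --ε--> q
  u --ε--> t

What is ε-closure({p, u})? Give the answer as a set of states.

Begin with {p, u}.
u →ε {q, t}; add q, t.
t →ε {r}; add r.
ε-closure = {p, q, r, t, u}.

{p, q, r, t, u}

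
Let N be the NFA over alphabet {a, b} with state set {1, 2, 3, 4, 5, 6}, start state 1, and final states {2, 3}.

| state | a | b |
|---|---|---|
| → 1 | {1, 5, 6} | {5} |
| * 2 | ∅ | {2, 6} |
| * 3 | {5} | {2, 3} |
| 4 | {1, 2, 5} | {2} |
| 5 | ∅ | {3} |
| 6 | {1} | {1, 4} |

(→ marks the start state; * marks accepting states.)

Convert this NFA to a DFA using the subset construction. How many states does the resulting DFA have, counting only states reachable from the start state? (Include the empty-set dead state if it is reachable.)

14

Start state of the DFA: {1}.
{1} --a--> {1, 5, 6}  [new]
{1} --b--> {5}  [new]
{1, 5, 6} --a--> {1, 5, 6}  [seen]
{1, 5, 6} --b--> {1, 3, 4, 5}  [new]
{5} --a--> ∅  [new]
{5} --b--> {3}  [new]
{1, 3, 4, 5} --a--> {1, 2, 5, 6}  [new]
{1, 3, 4, 5} --b--> {2, 3, 5}  [new]
∅ --a--> ∅  [seen]
∅ --b--> ∅  [seen]
{3} --a--> {5}  [seen]
{3} --b--> {2, 3}  [new]
{1, 2, 5, 6} --a--> {1, 5, 6}  [seen]
{1, 2, 5, 6} --b--> {1, 2, 3, 4, 5, 6}  [new]
{2, 3, 5} --a--> {5}  [seen]
{2, 3, 5} --b--> {2, 3, 6}  [new]
{2, 3} --a--> {5}  [seen]
{2, 3} --b--> {2, 3, 6}  [seen]
{1, 2, 3, 4, 5, 6} --a--> {1, 2, 5, 6}  [seen]
{1, 2, 3, 4, 5, 6} --b--> {1, 2, 3, 4, 5, 6}  [seen]
{2, 3, 6} --a--> {1, 5}  [new]
{2, 3, 6} --b--> {1, 2, 3, 4, 6}  [new]
{1, 5} --a--> {1, 5, 6}  [seen]
{1, 5} --b--> {3, 5}  [new]
{1, 2, 3, 4, 6} --a--> {1, 2, 5, 6}  [seen]
{1, 2, 3, 4, 6} --b--> {1, 2, 3, 4, 5, 6}  [seen]
{3, 5} --a--> {5}  [seen]
{3, 5} --b--> {2, 3}  [seen]
Reachable DFA states: {1}, {1, 5, 6}, {5}, {1, 3, 4, 5}, ∅, {3}, {1, 2, 5, 6}, {2, 3, 5}, {2, 3}, {1, 2, 3, 4, 5, 6}, {2, 3, 6}, {1, 5}, {1, 2, 3, 4, 6}, {3, 5}.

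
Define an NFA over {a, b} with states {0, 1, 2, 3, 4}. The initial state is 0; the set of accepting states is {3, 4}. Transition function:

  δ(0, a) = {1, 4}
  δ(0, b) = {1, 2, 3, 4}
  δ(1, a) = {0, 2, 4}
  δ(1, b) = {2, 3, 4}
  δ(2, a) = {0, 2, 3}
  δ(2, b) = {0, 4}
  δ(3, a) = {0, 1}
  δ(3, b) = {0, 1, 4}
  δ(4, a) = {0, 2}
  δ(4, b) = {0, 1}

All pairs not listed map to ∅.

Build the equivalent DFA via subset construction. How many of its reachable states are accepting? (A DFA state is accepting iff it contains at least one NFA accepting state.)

4

Start state of the DFA: {0}.
{0} --a--> {1, 4}  [new]
{0} --b--> {1, 2, 3, 4}  [new]
{1, 4} --a--> {0, 2, 4}  [new]
{1, 4} --b--> {0, 1, 2, 3, 4}  [new]
{1, 2, 3, 4} --a--> {0, 1, 2, 3, 4}  [seen]
{1, 2, 3, 4} --b--> {0, 1, 2, 3, 4}  [seen]
{0, 2, 4} --a--> {0, 1, 2, 3, 4}  [seen]
{0, 2, 4} --b--> {0, 1, 2, 3, 4}  [seen]
{0, 1, 2, 3, 4} --a--> {0, 1, 2, 3, 4}  [seen]
{0, 1, 2, 3, 4} --b--> {0, 1, 2, 3, 4}  [seen]
Reachable DFA states: {0}, {1, 4}, {1, 2, 3, 4}, {0, 2, 4}, {0, 1, 2, 3, 4}.
Accepting DFA states (contain an NFA accepting state): {1, 4}, {1, 2, 3, 4}, {0, 2, 4}, {0, 1, 2, 3, 4}.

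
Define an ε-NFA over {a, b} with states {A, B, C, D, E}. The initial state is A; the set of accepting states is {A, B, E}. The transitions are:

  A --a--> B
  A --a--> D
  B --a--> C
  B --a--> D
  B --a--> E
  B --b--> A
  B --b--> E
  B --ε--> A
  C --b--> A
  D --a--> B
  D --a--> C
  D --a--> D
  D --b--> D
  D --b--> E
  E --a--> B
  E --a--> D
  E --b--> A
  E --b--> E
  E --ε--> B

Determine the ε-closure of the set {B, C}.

Begin with {B, C}.
B →ε {A}; add A.
ε-closure = {A, B, C}.

{A, B, C}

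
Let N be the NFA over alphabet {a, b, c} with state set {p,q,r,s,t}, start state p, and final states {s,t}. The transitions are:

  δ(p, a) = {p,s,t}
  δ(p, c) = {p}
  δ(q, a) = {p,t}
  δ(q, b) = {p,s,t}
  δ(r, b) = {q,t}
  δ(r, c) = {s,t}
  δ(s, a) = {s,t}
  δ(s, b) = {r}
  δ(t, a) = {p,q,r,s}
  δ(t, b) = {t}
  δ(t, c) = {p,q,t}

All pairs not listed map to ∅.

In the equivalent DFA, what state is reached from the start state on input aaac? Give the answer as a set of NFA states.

Start: {p}.
δ(p,a) = {p,s,t}.
Union: {p,s,t}.
After a: {p,s,t}.
δ(p,a) = {p,s,t}; δ(s,a) = {s,t}; δ(t,a) = {p,q,r,s}.
Union: {p,q,r,s,t}.
After a: {p,q,r,s,t}.
δ(p,a) = {p,s,t}; δ(q,a) = {p,t}; δ(r,a) = ∅; δ(s,a) = {s,t}; δ(t,a) = {p,q,r,s}.
Union: {p,q,r,s,t}.
After a: {p,q,r,s,t}.
δ(p,c) = {p}; δ(q,c) = ∅; δ(r,c) = {s,t}; δ(s,c) = ∅; δ(t,c) = {p,q,t}.
Union: {p,q,s,t}.
After c: {p,q,s,t}.

{p,q,s,t}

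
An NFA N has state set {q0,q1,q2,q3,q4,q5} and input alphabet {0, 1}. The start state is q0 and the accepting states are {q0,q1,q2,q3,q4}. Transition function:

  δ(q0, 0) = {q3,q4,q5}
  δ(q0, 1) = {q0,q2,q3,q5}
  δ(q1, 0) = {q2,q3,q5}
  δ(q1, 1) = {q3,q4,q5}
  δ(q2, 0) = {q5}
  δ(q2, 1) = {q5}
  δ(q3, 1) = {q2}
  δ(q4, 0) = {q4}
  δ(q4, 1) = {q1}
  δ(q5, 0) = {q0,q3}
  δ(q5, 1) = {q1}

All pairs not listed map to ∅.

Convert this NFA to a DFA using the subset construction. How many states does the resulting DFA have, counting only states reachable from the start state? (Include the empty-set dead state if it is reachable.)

Start state of the DFA: {q0}.
{q0} --0--> {q3,q4,q5}  [new]
{q0} --1--> {q0,q2,q3,q5}  [new]
{q3,q4,q5} --0--> {q0,q3,q4}  [new]
{q3,q4,q5} --1--> {q1,q2}  [new]
{q0,q2,q3,q5} --0--> {q0,q3,q4,q5}  [new]
{q0,q2,q3,q5} --1--> {q0,q1,q2,q3,q5}  [new]
{q0,q3,q4} --0--> {q3,q4,q5}  [seen]
{q0,q3,q4} --1--> {q0,q1,q2,q3,q5}  [seen]
{q1,q2} --0--> {q2,q3,q5}  [new]
{q1,q2} --1--> {q3,q4,q5}  [seen]
{q0,q3,q4,q5} --0--> {q0,q3,q4,q5}  [seen]
{q0,q3,q4,q5} --1--> {q0,q1,q2,q3,q5}  [seen]
{q0,q1,q2,q3,q5} --0--> {q0,q2,q3,q4,q5}  [new]
{q0,q1,q2,q3,q5} --1--> {q0,q1,q2,q3,q4,q5}  [new]
{q2,q3,q5} --0--> {q0,q3,q5}  [new]
{q2,q3,q5} --1--> {q1,q2,q5}  [new]
{q0,q2,q3,q4,q5} --0--> {q0,q3,q4,q5}  [seen]
{q0,q2,q3,q4,q5} --1--> {q0,q1,q2,q3,q5}  [seen]
{q0,q1,q2,q3,q4,q5} --0--> {q0,q2,q3,q4,q5}  [seen]
{q0,q1,q2,q3,q4,q5} --1--> {q0,q1,q2,q3,q4,q5}  [seen]
{q0,q3,q5} --0--> {q0,q3,q4,q5}  [seen]
{q0,q3,q5} --1--> {q0,q1,q2,q3,q5}  [seen]
{q1,q2,q5} --0--> {q0,q2,q3,q5}  [seen]
{q1,q2,q5} --1--> {q1,q3,q4,q5}  [new]
{q1,q3,q4,q5} --0--> {q0,q2,q3,q4,q5}  [seen]
{q1,q3,q4,q5} --1--> {q1,q2,q3,q4,q5}  [new]
{q1,q2,q3,q4,q5} --0--> {q0,q2,q3,q4,q5}  [seen]
{q1,q2,q3,q4,q5} --1--> {q1,q2,q3,q4,q5}  [seen]
Reachable DFA states: {q0}, {q3,q4,q5}, {q0,q2,q3,q5}, {q0,q3,q4}, {q1,q2}, {q0,q3,q4,q5}, {q0,q1,q2,q3,q5}, {q2,q3,q5}, {q0,q2,q3,q4,q5}, {q0,q1,q2,q3,q4,q5}, {q0,q3,q5}, {q1,q2,q5}, {q1,q3,q4,q5}, {q1,q2,q3,q4,q5}.

14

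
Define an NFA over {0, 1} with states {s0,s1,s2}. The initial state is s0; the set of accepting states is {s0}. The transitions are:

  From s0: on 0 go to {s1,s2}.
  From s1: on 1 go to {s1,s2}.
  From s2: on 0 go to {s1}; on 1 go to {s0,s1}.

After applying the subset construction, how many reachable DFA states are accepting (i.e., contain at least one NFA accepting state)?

2

Start state of the DFA: {s0}.
{s0} --0--> {s1,s2}  [new]
{s0} --1--> ∅  [new]
{s1,s2} --0--> {s1}  [new]
{s1,s2} --1--> {s0,s1,s2}  [new]
∅ --0--> ∅  [seen]
∅ --1--> ∅  [seen]
{s1} --0--> ∅  [seen]
{s1} --1--> {s1,s2}  [seen]
{s0,s1,s2} --0--> {s1,s2}  [seen]
{s0,s1,s2} --1--> {s0,s1,s2}  [seen]
Reachable DFA states: {s0}, {s1,s2}, ∅, {s1}, {s0,s1,s2}.
Accepting DFA states (contain an NFA accepting state): {s0}, {s0,s1,s2}.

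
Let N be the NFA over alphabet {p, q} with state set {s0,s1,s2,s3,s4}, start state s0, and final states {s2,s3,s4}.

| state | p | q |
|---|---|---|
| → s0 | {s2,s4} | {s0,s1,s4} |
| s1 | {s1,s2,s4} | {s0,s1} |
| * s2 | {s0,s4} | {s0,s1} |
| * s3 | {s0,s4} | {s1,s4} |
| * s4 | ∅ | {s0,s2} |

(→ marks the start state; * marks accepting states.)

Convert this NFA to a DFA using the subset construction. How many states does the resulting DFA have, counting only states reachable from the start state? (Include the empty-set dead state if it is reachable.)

7

Start state of the DFA: {s0}.
{s0} --p--> {s2,s4}  [new]
{s0} --q--> {s0,s1,s4}  [new]
{s2,s4} --p--> {s0,s4}  [new]
{s2,s4} --q--> {s0,s1,s2}  [new]
{s0,s1,s4} --p--> {s1,s2,s4}  [new]
{s0,s1,s4} --q--> {s0,s1,s2,s4}  [new]
{s0,s4} --p--> {s2,s4}  [seen]
{s0,s4} --q--> {s0,s1,s2,s4}  [seen]
{s0,s1,s2} --p--> {s0,s1,s2,s4}  [seen]
{s0,s1,s2} --q--> {s0,s1,s4}  [seen]
{s1,s2,s4} --p--> {s0,s1,s2,s4}  [seen]
{s1,s2,s4} --q--> {s0,s1,s2}  [seen]
{s0,s1,s2,s4} --p--> {s0,s1,s2,s4}  [seen]
{s0,s1,s2,s4} --q--> {s0,s1,s2,s4}  [seen]
Reachable DFA states: {s0}, {s2,s4}, {s0,s1,s4}, {s0,s4}, {s0,s1,s2}, {s1,s2,s4}, {s0,s1,s2,s4}.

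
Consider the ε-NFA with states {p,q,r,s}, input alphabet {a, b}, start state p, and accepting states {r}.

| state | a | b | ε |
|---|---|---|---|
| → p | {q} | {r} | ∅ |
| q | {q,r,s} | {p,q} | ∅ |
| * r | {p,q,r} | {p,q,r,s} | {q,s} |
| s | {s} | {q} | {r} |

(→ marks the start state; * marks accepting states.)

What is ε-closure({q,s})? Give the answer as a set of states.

{q,r,s}

Begin with {q,s}.
s →ε {r}; add r.
ε-closure = {q,r,s}.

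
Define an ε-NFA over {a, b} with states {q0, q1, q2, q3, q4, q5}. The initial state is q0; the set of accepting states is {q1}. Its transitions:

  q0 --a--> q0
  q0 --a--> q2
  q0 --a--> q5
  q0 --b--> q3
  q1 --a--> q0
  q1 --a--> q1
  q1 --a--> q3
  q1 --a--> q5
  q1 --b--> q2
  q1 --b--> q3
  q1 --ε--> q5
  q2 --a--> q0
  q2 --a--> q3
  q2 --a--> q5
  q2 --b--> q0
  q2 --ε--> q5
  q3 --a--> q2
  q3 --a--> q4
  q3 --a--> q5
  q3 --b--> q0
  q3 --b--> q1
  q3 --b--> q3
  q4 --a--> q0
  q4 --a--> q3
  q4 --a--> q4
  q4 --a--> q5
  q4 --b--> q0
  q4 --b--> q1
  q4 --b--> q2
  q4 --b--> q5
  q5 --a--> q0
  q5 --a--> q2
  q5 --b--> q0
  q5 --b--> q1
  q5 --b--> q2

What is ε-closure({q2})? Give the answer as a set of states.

{q2, q5}

Begin with {q2}.
q2 →ε {q5}; add q5.
ε-closure = {q2, q5}.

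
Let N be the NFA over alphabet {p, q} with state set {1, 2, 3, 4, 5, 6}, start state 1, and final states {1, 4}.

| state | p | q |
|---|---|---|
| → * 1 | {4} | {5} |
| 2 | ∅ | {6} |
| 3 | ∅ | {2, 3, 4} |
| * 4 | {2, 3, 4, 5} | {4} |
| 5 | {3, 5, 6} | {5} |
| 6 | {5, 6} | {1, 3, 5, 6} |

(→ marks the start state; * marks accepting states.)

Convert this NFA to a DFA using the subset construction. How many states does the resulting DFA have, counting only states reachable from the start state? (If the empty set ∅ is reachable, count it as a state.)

7

Start state of the DFA: {1}.
{1} --p--> {4}  [new]
{1} --q--> {5}  [new]
{4} --p--> {2, 3, 4, 5}  [new]
{4} --q--> {4}  [seen]
{5} --p--> {3, 5, 6}  [new]
{5} --q--> {5}  [seen]
{2, 3, 4, 5} --p--> {2, 3, 4, 5, 6}  [new]
{2, 3, 4, 5} --q--> {2, 3, 4, 5, 6}  [seen]
{3, 5, 6} --p--> {3, 5, 6}  [seen]
{3, 5, 6} --q--> {1, 2, 3, 4, 5, 6}  [new]
{2, 3, 4, 5, 6} --p--> {2, 3, 4, 5, 6}  [seen]
{2, 3, 4, 5, 6} --q--> {1, 2, 3, 4, 5, 6}  [seen]
{1, 2, 3, 4, 5, 6} --p--> {2, 3, 4, 5, 6}  [seen]
{1, 2, 3, 4, 5, 6} --q--> {1, 2, 3, 4, 5, 6}  [seen]
Reachable DFA states: {1}, {4}, {5}, {2, 3, 4, 5}, {3, 5, 6}, {2, 3, 4, 5, 6}, {1, 2, 3, 4, 5, 6}.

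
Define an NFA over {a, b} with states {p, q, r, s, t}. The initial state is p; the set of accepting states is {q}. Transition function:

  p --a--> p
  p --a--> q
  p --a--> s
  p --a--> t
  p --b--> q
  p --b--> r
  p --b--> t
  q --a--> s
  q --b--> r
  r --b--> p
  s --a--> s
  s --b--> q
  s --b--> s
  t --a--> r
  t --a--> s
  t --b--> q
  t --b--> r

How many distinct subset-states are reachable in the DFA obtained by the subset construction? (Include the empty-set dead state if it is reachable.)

13

Start state of the DFA: {p}.
{p} --a--> {p, q, s, t}  [new]
{p} --b--> {q, r, t}  [new]
{p, q, s, t} --a--> {p, q, r, s, t}  [new]
{p, q, s, t} --b--> {q, r, s, t}  [new]
{q, r, t} --a--> {r, s}  [new]
{q, r, t} --b--> {p, q, r}  [new]
{p, q, r, s, t} --a--> {p, q, r, s, t}  [seen]
{p, q, r, s, t} --b--> {p, q, r, s, t}  [seen]
{q, r, s, t} --a--> {r, s}  [seen]
{q, r, s, t} --b--> {p, q, r, s}  [new]
{r, s} --a--> {s}  [new]
{r, s} --b--> {p, q, s}  [new]
{p, q, r} --a--> {p, q, s, t}  [seen]
{p, q, r} --b--> {p, q, r, t}  [new]
{p, q, r, s} --a--> {p, q, s, t}  [seen]
{p, q, r, s} --b--> {p, q, r, s, t}  [seen]
{s} --a--> {s}  [seen]
{s} --b--> {q, s}  [new]
{p, q, s} --a--> {p, q, s, t}  [seen]
{p, q, s} --b--> {q, r, s, t}  [seen]
{p, q, r, t} --a--> {p, q, r, s, t}  [seen]
{p, q, r, t} --b--> {p, q, r, t}  [seen]
{q, s} --a--> {s}  [seen]
{q, s} --b--> {q, r, s}  [new]
{q, r, s} --a--> {s}  [seen]
{q, r, s} --b--> {p, q, r, s}  [seen]
Reachable DFA states: {p}, {p, q, s, t}, {q, r, t}, {p, q, r, s, t}, {q, r, s, t}, {r, s}, {p, q, r}, {p, q, r, s}, {s}, {p, q, s}, {p, q, r, t}, {q, s}, {q, r, s}.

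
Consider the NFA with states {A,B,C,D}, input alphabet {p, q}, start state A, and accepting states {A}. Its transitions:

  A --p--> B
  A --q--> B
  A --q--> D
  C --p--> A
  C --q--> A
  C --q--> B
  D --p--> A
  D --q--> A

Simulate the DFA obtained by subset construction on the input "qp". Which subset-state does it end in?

Start: {A}.
δ(A,q) = {B,D}.
Union: {B,D}.
After q: {B,D}.
δ(B,p) = ∅; δ(D,p) = {A}.
Union: {A}.
After p: {A}.

{A}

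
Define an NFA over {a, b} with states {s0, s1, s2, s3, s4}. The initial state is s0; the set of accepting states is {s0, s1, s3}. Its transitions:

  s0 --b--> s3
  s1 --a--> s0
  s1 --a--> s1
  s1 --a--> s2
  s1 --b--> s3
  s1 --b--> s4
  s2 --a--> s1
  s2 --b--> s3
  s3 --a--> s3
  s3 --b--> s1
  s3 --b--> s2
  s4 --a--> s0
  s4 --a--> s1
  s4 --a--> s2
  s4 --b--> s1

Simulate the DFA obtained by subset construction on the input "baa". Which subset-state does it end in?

Start: {s0}.
δ(s0,b) = {s3}.
Union: {s3}.
After b: {s3}.
δ(s3,a) = {s3}.
Union: {s3}.
After a: {s3}.
δ(s3,a) = {s3}.
Union: {s3}.
After a: {s3}.

{s3}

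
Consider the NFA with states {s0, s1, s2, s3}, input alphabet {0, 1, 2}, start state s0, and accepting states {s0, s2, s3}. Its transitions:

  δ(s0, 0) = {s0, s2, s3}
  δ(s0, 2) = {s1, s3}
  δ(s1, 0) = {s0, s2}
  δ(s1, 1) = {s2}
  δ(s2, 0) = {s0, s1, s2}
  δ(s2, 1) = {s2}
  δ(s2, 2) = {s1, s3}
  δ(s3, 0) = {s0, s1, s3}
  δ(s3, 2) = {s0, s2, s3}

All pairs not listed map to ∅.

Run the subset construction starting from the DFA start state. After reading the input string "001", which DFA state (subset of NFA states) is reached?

{s2}

Start: {s0}.
δ(s0,0) = {s0, s2, s3}.
Union: {s0, s2, s3}.
After 0: {s0, s2, s3}.
δ(s0,0) = {s0, s2, s3}; δ(s2,0) = {s0, s1, s2}; δ(s3,0) = {s0, s1, s3}.
Union: {s0, s1, s2, s3}.
After 0: {s0, s1, s2, s3}.
δ(s0,1) = ∅; δ(s1,1) = {s2}; δ(s2,1) = {s2}; δ(s3,1) = ∅.
Union: {s2}.
After 1: {s2}.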